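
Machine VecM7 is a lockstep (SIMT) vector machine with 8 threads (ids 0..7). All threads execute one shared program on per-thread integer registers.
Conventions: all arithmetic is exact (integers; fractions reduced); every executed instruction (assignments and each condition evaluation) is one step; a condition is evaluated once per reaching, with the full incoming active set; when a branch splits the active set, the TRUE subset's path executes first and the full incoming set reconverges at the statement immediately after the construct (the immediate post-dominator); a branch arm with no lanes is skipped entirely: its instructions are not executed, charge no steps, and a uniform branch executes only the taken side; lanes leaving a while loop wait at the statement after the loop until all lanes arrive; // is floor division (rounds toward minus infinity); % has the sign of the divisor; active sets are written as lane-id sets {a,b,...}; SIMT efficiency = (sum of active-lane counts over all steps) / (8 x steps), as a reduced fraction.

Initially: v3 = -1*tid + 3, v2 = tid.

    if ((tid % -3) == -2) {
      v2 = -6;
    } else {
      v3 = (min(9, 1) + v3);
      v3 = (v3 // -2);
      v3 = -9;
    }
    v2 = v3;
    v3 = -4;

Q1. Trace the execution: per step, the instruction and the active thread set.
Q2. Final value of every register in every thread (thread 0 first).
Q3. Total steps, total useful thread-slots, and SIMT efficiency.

step 0: eval ((tid % -3) == -2)      {0,1,2,3,4,5,6,7}
step 1: v2 <- -6                     {1,4,7}
step 2: v3 <- (min(9, 1) + v3)       {0,2,3,5,6}
step 3: v3 <- (v3 // -2)             {0,2,3,5,6}
step 4: v3 <- -9                     {0,2,3,5,6}
step 5: v2 <- v3                     {0,1,2,3,4,5,6,7}
step 6: v3 <- -4                     {0,1,2,3,4,5,6,7}

Answer: 7 steps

v3: -4,-4,-4,-4,-4,-4,-4,-4
v2: -9,2,-9,-9,-1,-9,-9,-4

steps = 7; useful = 42; efficiency = 42/56 = 3/4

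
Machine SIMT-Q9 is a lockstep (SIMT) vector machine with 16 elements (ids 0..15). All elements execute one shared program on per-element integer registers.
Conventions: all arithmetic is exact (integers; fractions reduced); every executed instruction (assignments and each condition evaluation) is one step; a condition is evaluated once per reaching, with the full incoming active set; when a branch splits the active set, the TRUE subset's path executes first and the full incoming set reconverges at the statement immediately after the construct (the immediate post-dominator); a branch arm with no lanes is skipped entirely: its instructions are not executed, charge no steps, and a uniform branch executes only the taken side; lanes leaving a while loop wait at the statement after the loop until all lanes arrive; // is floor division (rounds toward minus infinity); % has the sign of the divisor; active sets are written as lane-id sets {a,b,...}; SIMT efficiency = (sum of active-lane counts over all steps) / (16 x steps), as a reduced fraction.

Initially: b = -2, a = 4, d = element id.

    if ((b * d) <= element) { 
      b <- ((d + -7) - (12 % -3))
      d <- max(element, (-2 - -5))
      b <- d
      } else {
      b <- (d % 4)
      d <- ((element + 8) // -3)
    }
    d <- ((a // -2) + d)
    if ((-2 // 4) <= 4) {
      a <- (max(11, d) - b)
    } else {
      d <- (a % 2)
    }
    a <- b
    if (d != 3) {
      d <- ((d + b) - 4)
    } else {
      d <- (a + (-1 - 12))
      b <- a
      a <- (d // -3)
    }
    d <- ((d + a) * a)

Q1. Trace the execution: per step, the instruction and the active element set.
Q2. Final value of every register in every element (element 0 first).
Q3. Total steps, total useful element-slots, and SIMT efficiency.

step 0: eval ((b * d) <= element)    {0,1,2,3,4,5,6,7,8,9,10,11,12,13,14,15}
step 1: b <- ((d + -7) - (12 % -3))  {0,1,2,3,4,5,6,7,8,9,10,11,12,13,14,15}
step 2: d <- max(element, (-2 - -5)) {0,1,2,3,4,5,6,7,8,9,10,11,12,13,14,15}
step 3: b <- d                       {0,1,2,3,4,5,6,7,8,9,10,11,12,13,14,15}
step 4: d <- ((a // -2) + d)         {0,1,2,3,4,5,6,7,8,9,10,11,12,13,14,15}
step 5: eval ((-2 // 4) <= 4)        {0,1,2,3,4,5,6,7,8,9,10,11,12,13,14,15}
step 6: a <- (max(11, d) - b)        {0,1,2,3,4,5,6,7,8,9,10,11,12,13,14,15}
step 7: a <- b                       {0,1,2,3,4,5,6,7,8,9,10,11,12,13,14,15}
step 8: eval (d != 3)                {0,1,2,3,4,5,6,7,8,9,10,11,12,13,14,15}
step 9: d <- ((d + b) - 4)           {0,1,2,3,4,6,7,8,9,10,11,12,13,14,15}
step 10: d <- (a + (-1 - 12))         {5}
step 11: b <- a                       {5}
step 12: a <- (d // -3)               {5}
step 13: d <- ((d + a) * a)           {0,1,2,3,4,5,6,7,8,9,10,11,12,13,14,15}

Answer: 14 steps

b: 3,3,3,3,4,5,6,7,8,9,10,11,12,13,14,15
a: 3,3,3,3,4,2,6,7,8,9,10,11,12,13,14,15
d: 9,9,9,9,24,-12,72,105,144,189,240,297,360,429,504,585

steps = 14; useful = 178; efficiency = 178/224 = 89/112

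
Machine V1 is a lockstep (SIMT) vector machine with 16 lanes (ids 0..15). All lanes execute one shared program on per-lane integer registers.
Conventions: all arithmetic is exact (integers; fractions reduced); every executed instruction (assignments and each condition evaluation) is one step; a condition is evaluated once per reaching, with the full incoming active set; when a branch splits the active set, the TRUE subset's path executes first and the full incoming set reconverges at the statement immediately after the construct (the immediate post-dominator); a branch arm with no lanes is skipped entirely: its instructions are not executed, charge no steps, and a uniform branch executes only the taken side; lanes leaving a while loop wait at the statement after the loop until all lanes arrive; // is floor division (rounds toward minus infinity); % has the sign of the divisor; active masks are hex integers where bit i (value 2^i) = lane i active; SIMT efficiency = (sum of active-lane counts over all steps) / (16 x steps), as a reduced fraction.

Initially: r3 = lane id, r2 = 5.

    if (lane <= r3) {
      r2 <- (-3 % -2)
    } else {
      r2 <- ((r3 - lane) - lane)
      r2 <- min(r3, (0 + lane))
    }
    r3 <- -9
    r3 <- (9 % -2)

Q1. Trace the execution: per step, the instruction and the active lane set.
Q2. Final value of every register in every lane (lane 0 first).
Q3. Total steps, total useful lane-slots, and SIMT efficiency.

step 0: eval (lane <= r3)            0xffff
step 1: r2 <- (-3 % -2)              0xffff
step 2: r3 <- -9                     0xffff
step 3: r3 <- (9 % -2)               0xffff

Answer: 4 steps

r3: -1,-1,-1,-1,-1,-1,-1,-1,-1,-1,-1,-1,-1,-1,-1,-1
r2: -1,-1,-1,-1,-1,-1,-1,-1,-1,-1,-1,-1,-1,-1,-1,-1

steps = 4; useful = 64; efficiency = 64/64 = 1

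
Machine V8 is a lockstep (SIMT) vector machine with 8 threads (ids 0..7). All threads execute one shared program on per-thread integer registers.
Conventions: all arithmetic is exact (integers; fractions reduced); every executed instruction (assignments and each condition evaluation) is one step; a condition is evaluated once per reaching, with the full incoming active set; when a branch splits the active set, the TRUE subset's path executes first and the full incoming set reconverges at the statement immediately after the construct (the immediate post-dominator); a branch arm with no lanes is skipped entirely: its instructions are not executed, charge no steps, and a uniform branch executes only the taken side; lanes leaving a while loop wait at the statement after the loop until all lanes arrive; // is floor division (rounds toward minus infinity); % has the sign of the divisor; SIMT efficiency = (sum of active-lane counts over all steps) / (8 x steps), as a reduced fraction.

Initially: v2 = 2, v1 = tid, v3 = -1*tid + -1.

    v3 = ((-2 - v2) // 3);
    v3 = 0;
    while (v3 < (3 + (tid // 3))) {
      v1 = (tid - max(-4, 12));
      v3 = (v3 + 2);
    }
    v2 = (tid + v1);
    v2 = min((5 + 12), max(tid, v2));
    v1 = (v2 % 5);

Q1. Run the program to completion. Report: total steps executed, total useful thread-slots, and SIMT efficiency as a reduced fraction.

Answer: 15 steps, 102 useful, 17/20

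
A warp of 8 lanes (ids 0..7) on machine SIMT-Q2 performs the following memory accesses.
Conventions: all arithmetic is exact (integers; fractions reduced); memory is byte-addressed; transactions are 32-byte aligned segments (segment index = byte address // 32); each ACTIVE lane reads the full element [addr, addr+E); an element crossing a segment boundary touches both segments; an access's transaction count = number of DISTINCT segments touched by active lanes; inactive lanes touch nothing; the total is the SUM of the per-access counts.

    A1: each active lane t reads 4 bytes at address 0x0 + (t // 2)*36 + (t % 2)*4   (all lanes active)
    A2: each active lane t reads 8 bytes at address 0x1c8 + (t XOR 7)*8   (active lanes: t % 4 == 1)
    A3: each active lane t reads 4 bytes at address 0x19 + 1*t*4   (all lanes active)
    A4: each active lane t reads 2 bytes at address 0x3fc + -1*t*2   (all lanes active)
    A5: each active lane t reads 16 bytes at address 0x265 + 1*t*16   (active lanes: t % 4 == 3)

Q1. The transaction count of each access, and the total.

A1: 4 transactions
A2: 2 transactions
A3: 2 transactions
A4: 1 transaction
A5: 4 transactions

Answer: 4,2,2,1,4; total 13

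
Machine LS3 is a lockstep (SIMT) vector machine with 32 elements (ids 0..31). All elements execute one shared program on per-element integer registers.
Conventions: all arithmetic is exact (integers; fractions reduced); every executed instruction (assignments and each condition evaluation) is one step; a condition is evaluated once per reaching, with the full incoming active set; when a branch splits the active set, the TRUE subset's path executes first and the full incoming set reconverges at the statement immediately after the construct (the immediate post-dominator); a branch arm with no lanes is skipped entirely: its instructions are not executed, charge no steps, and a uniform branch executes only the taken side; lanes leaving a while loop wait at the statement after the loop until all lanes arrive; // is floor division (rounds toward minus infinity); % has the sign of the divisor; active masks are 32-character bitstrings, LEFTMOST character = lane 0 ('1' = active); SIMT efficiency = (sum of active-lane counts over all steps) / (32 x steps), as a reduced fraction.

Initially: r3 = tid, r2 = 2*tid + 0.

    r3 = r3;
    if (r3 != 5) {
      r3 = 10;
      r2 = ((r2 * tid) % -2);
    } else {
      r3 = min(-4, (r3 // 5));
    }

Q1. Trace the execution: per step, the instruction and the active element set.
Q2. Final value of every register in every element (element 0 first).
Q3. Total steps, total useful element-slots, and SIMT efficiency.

step 0: r3 <- r3                     11111111111111111111111111111111
step 1: eval (r3 != 5)               11111111111111111111111111111111
step 2: r3 <- 10                     11111011111111111111111111111111
step 3: r2 <- ((r2 * tid) % -2)      11111011111111111111111111111111
step 4: r3 <- min(-4, (r3 // 5))     00000100000000000000000000000000

Answer: 5 steps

r3: 10,10,10,10,10,-4,10,10,10,10,10,10,10,10,10,10,10,10,10,10,10,10,10,10,10,10,10,10,10,10,10,10
r2: 0,0,0,0,0,10,0,0,0,0,0,0,0,0,0,0,0,0,0,0,0,0,0,0,0,0,0,0,0,0,0,0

steps = 5; useful = 127; efficiency = 127/160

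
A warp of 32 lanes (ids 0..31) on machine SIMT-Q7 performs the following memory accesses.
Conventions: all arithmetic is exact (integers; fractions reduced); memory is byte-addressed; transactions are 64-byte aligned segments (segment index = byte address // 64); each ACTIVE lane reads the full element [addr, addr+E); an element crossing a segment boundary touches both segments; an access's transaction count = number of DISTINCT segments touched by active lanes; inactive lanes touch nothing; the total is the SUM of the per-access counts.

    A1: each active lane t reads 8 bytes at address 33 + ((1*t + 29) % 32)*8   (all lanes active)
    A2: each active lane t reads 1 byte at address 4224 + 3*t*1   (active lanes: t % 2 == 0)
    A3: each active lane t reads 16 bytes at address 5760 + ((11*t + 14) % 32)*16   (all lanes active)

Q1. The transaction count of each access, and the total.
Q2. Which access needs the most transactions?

A1: 5 transactions
A2: 2 transactions
A3: 8 transactions

Answer: 5,2,8; total 15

Answer: A3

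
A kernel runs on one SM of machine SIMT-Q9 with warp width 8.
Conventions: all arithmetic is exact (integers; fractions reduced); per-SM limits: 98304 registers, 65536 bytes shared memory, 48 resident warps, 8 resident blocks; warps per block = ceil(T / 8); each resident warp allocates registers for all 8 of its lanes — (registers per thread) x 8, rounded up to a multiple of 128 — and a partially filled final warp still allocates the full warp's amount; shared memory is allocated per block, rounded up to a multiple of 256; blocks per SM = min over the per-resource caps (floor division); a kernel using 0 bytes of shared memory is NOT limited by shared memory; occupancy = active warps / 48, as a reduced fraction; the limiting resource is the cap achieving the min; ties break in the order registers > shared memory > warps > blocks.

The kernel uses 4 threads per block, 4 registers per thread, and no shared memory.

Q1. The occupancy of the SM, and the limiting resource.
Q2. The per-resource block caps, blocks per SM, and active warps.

Answer: occupancy 1/6, limited by blocks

registers: 768 blocks
shared memory: no limit (kernel uses none)
warps: 48 blocks
blocks: 8 blocks

Answer: 8 blocks, 8 active warps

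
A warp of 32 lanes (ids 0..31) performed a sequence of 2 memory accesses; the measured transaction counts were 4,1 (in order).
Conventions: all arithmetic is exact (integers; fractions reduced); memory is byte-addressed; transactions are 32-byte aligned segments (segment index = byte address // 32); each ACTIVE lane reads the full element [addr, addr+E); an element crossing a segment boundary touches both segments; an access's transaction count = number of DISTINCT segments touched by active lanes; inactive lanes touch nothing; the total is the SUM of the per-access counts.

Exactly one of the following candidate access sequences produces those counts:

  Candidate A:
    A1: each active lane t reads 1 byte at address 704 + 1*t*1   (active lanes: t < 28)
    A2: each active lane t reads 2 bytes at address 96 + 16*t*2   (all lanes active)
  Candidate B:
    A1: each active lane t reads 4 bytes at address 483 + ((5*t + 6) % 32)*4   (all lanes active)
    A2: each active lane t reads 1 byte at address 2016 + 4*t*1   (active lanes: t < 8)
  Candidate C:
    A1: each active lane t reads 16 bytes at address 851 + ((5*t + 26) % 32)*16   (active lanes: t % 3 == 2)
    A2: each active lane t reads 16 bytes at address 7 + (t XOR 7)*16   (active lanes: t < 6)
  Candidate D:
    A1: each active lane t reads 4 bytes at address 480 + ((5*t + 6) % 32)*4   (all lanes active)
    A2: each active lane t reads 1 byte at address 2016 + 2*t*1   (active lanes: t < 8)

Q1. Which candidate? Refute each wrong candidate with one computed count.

A: A1 gives 1 transaction, not 4
B: A1 gives 5 transactions, not 4
C: A1 gives 12 transactions, not 4
D: all counts match (4,1)

Answer: D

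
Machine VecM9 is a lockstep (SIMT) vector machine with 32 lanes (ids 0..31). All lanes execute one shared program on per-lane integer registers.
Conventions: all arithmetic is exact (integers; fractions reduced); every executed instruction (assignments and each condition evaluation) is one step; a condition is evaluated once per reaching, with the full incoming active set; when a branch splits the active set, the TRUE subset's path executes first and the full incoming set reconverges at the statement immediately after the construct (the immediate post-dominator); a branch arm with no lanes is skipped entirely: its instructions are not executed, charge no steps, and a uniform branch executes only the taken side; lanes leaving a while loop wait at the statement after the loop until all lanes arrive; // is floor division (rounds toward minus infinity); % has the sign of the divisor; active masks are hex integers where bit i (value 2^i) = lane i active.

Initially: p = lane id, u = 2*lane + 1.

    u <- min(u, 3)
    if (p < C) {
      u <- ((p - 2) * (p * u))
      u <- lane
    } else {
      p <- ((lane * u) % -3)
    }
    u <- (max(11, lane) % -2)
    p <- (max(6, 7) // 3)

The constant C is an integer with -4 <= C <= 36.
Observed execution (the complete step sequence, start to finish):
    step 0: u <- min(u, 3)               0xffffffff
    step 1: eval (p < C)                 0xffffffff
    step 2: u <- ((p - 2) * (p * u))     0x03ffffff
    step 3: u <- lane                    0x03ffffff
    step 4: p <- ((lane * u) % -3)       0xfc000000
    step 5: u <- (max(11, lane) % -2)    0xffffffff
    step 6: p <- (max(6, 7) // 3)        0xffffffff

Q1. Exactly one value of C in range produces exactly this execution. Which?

Answer: C = 26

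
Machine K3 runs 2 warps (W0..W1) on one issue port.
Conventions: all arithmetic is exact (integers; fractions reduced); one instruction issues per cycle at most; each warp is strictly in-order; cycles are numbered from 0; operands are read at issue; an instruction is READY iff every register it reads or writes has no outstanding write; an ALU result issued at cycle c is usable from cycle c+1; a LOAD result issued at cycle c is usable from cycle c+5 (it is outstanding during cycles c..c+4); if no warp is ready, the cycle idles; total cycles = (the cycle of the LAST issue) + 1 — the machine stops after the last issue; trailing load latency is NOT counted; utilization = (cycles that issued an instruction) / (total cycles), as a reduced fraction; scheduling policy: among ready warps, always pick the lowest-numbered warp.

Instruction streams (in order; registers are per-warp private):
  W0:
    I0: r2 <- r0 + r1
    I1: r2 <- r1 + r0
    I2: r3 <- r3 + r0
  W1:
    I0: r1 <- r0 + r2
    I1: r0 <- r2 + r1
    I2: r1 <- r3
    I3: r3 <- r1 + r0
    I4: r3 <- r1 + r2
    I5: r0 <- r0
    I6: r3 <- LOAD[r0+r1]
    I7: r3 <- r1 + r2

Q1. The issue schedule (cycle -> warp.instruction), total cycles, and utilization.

cycle 0: W0.I0
cycle 1: W0.I1
cycle 2: W0.I2
cycle 3: W1.I0
cycle 4: W1.I1
cycle 5: W1.I2
cycle 6: W1.I3
cycle 7: W1.I4
cycle 8: W1.I5
cycle 9: W1.I6
cycle 10: idle
cycle 11: idle
cycle 12: idle
cycle 13: idle
cycle 14: W1.I7

Answer: 15 cycles, utilization 11/15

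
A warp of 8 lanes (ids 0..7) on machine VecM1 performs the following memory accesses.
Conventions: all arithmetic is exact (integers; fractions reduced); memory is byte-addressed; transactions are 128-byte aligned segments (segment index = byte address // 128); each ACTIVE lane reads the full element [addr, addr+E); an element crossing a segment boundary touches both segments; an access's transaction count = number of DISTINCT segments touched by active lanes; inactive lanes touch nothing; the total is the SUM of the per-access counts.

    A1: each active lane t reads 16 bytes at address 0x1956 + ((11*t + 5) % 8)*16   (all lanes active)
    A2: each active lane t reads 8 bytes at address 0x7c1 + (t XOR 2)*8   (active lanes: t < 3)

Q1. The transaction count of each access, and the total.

A1: 2 transactions
A2: 1 transaction

Answer: 2,1; total 3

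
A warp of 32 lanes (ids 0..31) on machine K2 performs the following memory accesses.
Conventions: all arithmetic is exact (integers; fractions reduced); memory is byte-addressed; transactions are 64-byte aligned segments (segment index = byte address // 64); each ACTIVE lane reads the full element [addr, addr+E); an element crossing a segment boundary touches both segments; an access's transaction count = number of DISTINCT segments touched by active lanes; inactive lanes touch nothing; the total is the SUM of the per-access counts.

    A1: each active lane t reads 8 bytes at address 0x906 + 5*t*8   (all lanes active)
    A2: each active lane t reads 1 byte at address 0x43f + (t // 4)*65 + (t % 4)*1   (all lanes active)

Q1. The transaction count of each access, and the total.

A1: 20 transactions
A2: 9 transactions

Answer: 20,9; total 29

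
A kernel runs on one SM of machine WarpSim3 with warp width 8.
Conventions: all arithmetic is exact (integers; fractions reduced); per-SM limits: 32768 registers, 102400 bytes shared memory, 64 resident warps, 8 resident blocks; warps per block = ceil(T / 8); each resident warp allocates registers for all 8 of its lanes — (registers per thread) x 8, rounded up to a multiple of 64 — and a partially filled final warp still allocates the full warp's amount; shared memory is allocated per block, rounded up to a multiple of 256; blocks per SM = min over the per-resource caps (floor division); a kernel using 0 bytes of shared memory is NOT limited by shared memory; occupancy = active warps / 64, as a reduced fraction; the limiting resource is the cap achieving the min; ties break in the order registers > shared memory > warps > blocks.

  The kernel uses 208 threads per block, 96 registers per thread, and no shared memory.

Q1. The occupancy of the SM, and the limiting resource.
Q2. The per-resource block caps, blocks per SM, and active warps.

Answer: occupancy 13/32, limited by registers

registers: 1 block
shared memory: no limit (kernel uses none)
warps: 2 blocks
blocks: 8 blocks

Answer: 1 block, 26 active warps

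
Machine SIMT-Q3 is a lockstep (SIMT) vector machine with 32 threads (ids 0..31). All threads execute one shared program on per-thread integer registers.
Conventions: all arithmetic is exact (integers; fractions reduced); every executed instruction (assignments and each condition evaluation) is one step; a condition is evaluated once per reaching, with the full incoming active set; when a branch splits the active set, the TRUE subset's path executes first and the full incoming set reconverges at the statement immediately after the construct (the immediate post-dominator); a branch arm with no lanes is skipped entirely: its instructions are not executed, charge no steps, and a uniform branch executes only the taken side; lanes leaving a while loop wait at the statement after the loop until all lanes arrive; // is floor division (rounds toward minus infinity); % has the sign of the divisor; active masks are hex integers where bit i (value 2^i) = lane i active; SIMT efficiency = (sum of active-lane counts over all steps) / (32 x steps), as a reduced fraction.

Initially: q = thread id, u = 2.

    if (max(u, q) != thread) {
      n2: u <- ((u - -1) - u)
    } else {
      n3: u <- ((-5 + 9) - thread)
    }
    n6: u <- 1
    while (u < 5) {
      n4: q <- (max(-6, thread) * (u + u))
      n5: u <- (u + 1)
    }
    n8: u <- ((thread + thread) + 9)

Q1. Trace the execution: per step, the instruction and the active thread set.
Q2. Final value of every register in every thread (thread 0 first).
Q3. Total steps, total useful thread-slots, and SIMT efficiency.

step 0: eval (max(u, q) != thread)   0xffffffff
step 1: u <- ((u - -1) - u)          0x00000003
step 2: u <- ((-5 + 9) - thread)     0xfffffffc
step 3: u <- 1                       0xffffffff
step 4: eval (u < 5)                 0xffffffff
step 5: q <- (max(-6, thread) * (u + u)) 0xffffffff
step 6: u <- (u + 1)                 0xffffffff
step 7: eval (u < 5)                 0xffffffff
step 8: q <- (max(-6, thread) * (u + u)) 0xffffffff
step 9: u <- (u + 1)                 0xffffffff
step 10: eval (u < 5)                 0xffffffff
step 11: q <- (max(-6, thread) * (u + u)) 0xffffffff
step 12: u <- (u + 1)                 0xffffffff
step 13: eval (u < 5)                 0xffffffff
step 14: q <- (max(-6, thread) * (u + u)) 0xffffffff
step 15: u <- (u + 1)                 0xffffffff
step 16: eval (u < 5)                 0xffffffff
step 17: u <- ((thread + thread) + 9) 0xffffffff

Answer: 18 steps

q: 0,8,16,24,32,40,48,56,64,72,80,88,96,104,112,120,128,136,144,152,160,168,176,184,192,200,208,216,224,232,240,248
u: 9,11,13,15,17,19,21,23,25,27,29,31,33,35,37,39,41,43,45,47,49,51,53,55,57,59,61,63,65,67,69,71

steps = 18; useful = 544; efficiency = 544/576 = 17/18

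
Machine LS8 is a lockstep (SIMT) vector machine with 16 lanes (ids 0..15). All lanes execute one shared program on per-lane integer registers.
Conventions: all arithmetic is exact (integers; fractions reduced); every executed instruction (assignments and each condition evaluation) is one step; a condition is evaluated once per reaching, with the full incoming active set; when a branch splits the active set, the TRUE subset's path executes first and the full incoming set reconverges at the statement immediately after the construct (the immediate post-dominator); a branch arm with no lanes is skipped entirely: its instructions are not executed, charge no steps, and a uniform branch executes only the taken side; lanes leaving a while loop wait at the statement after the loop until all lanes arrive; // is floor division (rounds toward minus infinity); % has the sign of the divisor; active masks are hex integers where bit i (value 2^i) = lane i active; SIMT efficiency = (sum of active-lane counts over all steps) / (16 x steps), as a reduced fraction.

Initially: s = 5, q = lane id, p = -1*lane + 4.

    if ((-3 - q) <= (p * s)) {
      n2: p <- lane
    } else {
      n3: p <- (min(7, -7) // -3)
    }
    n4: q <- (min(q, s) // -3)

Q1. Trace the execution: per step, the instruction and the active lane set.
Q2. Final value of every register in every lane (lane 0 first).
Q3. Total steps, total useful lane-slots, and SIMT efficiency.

step 0: eval ((-3 - q) <= (p * s))   0xffff
step 1: p <- lane                    0x003f
step 2: p <- (min(7, -7) // -3)      0xffc0
step 3: q <- (min(q, s) // -3)       0xffff

Answer: 4 steps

s: 5,5,5,5,5,5,5,5,5,5,5,5,5,5,5,5
q: 0,-1,-1,-1,-2,-2,-2,-2,-2,-2,-2,-2,-2,-2,-2,-2
p: 0,1,2,3,4,5,2,2,2,2,2,2,2,2,2,2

steps = 4; useful = 48; efficiency = 48/64 = 3/4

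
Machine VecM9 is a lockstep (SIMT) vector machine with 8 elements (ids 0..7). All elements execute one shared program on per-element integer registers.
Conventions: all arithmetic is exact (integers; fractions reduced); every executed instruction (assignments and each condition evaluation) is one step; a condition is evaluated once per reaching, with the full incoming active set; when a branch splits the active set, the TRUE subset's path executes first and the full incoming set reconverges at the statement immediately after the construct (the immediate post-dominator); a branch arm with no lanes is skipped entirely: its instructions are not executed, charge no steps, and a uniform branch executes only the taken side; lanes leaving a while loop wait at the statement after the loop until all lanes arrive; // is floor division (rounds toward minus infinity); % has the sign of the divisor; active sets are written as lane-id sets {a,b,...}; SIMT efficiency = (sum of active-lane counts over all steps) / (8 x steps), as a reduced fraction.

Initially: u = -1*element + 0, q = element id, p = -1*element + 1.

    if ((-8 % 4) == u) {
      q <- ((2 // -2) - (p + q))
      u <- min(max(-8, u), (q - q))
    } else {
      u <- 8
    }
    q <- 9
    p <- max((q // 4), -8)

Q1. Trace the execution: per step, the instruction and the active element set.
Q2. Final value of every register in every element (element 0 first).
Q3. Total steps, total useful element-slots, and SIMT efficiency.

step 0: eval ((-8 % 4) == u)         {0,1,2,3,4,5,6,7}
step 1: q <- ((2 // -2) - (p + q))   {0}
step 2: u <- min(max(-8, u), (q - q)) {0}
step 3: u <- 8                       {1,2,3,4,5,6,7}
step 4: q <- 9                       {0,1,2,3,4,5,6,7}
step 5: p <- max((q // 4), -8)       {0,1,2,3,4,5,6,7}

Answer: 6 steps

u: 0,8,8,8,8,8,8,8
q: 9,9,9,9,9,9,9,9
p: 2,2,2,2,2,2,2,2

steps = 6; useful = 33; efficiency = 33/48 = 11/16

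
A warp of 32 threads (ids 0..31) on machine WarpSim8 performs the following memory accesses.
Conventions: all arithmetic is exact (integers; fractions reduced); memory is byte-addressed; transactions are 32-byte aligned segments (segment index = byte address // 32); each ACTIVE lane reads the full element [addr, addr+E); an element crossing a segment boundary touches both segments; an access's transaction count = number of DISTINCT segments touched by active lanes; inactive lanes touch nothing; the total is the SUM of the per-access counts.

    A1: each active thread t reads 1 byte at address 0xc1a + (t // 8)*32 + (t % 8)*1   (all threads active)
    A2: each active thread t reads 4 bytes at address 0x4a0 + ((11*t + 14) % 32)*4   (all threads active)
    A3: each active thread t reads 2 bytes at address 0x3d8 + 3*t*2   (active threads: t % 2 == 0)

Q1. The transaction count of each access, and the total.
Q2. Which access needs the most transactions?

A1: 5 transactions
A2: 4 transactions
A3: 7 transactions

Answer: 5,4,7; total 16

Answer: A3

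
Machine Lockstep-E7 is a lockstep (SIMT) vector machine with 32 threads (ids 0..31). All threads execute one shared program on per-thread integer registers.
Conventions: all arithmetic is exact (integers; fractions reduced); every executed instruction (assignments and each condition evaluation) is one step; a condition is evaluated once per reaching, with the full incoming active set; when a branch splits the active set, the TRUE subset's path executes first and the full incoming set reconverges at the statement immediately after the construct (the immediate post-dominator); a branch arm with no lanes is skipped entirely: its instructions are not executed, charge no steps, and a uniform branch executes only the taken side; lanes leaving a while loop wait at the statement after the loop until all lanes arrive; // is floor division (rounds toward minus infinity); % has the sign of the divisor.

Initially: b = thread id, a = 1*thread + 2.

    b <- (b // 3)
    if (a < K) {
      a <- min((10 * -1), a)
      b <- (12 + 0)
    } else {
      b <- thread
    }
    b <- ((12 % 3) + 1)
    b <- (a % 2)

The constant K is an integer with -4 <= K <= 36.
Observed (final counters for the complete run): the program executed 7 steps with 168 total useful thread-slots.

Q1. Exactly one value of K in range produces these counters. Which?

Answer: K = 10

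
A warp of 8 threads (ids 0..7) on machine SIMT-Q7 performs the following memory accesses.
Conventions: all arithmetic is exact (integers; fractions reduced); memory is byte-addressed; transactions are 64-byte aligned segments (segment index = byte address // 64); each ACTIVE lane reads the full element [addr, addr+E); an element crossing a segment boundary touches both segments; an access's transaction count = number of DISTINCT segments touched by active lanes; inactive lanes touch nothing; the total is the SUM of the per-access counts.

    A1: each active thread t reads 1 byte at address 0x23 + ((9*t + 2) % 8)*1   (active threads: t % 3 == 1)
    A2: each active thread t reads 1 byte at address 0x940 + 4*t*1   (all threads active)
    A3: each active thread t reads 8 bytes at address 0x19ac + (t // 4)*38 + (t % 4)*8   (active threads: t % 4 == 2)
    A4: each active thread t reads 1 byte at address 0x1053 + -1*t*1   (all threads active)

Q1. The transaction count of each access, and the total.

A1: 1 transaction
A2: 1 transaction
A3: 2 transactions
A4: 1 transaction

Answer: 1,1,2,1; total 5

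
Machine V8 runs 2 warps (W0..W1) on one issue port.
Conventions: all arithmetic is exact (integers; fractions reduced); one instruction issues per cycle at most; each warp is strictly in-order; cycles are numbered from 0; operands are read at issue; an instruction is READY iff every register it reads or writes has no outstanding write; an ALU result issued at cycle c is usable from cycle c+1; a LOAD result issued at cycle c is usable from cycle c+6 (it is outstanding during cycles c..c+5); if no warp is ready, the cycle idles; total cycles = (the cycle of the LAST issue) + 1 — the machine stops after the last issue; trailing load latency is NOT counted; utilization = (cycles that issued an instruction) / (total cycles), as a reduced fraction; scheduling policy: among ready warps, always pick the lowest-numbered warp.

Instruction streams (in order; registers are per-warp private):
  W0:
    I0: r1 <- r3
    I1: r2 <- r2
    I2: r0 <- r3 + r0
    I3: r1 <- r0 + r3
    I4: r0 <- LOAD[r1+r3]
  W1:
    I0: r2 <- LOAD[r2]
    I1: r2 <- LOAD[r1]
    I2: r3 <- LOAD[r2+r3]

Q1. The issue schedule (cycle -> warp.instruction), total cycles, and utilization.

cycle 0: W0.I0
cycle 1: W0.I1
cycle 2: W0.I2
cycle 3: W0.I3
cycle 4: W0.I4
cycle 5: W1.I0
cycle 6: idle
cycle 7: idle
cycle 8: idle
cycle 9: idle
cycle 10: idle
cycle 11: W1.I1
cycle 12: idle
cycle 13: idle
cycle 14: idle
cycle 15: idle
cycle 16: idle
cycle 17: W1.I2

Answer: 18 cycles, utilization 4/9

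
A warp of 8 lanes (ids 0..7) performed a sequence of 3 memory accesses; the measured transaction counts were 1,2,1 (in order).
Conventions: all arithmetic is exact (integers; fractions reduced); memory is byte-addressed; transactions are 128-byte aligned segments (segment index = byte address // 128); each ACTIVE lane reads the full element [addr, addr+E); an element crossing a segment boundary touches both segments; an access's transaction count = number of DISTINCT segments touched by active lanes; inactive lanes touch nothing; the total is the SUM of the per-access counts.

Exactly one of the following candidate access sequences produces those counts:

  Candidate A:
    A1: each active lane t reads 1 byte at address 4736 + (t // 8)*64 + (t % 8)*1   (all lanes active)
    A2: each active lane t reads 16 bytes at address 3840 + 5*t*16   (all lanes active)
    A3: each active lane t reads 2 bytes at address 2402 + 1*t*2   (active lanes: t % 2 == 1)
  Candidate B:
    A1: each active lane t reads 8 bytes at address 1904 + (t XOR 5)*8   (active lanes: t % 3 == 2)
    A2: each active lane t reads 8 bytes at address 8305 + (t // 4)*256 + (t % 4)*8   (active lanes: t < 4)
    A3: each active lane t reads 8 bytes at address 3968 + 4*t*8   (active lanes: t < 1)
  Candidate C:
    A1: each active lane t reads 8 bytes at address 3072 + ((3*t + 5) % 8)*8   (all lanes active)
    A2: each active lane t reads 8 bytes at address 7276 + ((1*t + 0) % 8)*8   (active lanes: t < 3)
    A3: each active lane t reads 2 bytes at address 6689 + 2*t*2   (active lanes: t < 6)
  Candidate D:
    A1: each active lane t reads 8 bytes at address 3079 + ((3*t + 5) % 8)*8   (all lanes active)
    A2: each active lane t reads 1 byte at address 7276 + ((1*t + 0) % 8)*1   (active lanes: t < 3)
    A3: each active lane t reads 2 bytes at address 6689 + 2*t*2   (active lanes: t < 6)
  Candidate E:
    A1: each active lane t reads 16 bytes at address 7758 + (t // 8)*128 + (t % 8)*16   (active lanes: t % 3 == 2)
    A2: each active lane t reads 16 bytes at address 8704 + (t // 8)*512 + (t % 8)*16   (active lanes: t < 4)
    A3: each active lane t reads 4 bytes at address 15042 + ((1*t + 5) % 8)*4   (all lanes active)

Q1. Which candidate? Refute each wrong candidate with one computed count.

A: A2 gives 5 transactions, not 2
B: A1 gives 2 transactions, not 1
D: A2 gives 1 transaction, not 2
E: A1 gives 2 transactions, not 1
C: all counts match (1,2,1)

Answer: C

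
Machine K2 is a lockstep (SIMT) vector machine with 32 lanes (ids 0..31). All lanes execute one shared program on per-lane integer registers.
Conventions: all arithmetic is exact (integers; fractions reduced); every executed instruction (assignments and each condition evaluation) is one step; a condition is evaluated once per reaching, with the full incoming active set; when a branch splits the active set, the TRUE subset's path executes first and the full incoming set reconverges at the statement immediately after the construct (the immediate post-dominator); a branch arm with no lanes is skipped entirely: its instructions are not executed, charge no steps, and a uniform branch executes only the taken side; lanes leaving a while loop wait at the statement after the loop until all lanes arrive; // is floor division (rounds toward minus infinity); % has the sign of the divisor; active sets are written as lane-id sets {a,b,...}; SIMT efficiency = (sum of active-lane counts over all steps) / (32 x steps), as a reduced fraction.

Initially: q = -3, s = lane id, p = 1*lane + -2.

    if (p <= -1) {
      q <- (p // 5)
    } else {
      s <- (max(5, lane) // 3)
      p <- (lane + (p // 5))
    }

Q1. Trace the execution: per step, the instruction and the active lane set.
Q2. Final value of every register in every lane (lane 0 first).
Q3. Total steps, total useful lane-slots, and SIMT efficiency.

step 0: eval (p <= -1)               {0,1,2,3,4,5,6,7,8,9,10,11,12,13,14,15,16,17,18,19,20,21,22,23,24,25,26,27,28,29,30,31}
step 1: q <- (p // 5)                {0,1}
step 2: s <- (max(5, lane) // 3)     {2,3,4,5,6,7,8,9,10,11,12,13,14,15,16,17,18,19,20,21,22,23,24,25,26,27,28,29,30,31}
step 3: p <- (lane + (p // 5))       {2,3,4,5,6,7,8,9,10,11,12,13,14,15,16,17,18,19,20,21,22,23,24,25,26,27,28,29,30,31}

Answer: 4 steps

q: -1,-1,-3,-3,-3,-3,-3,-3,-3,-3,-3,-3,-3,-3,-3,-3,-3,-3,-3,-3,-3,-3,-3,-3,-3,-3,-3,-3,-3,-3,-3,-3
s: 0,1,1,1,1,1,2,2,2,3,3,3,4,4,4,5,5,5,6,6,6,7,7,7,8,8,8,9,9,9,10,10
p: -2,-1,2,3,4,5,6,8,9,10,11,12,14,15,16,17,18,20,21,22,23,24,26,27,28,29,30,32,33,34,35,36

steps = 4; useful = 94; efficiency = 94/128 = 47/64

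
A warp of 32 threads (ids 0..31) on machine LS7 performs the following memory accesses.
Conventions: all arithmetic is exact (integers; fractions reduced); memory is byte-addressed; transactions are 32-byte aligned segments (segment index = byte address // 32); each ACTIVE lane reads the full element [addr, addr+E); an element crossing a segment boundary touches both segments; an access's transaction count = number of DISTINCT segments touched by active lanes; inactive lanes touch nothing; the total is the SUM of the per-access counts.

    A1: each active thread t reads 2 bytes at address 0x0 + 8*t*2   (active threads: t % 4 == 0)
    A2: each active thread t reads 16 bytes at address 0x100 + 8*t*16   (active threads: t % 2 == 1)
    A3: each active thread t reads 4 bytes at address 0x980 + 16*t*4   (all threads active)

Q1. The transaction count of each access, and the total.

A1: 8 transactions
A2: 16 transactions
A3: 32 transactions

Answer: 8,16,32; total 56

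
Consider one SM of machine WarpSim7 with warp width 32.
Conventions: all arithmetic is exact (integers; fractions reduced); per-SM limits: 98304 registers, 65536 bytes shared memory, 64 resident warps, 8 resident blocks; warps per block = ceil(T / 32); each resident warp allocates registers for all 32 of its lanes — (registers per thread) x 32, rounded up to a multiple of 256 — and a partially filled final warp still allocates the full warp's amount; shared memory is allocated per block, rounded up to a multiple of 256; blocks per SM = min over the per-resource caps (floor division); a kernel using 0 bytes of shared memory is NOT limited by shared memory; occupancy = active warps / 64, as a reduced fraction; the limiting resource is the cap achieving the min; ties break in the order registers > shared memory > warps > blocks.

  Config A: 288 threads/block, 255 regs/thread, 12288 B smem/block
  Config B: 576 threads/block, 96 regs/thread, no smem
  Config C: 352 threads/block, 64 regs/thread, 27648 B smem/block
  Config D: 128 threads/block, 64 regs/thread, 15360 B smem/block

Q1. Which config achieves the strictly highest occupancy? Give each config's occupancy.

occupancies: A 9/64, B 9/32, C 11/32, D 1/4

Answer: C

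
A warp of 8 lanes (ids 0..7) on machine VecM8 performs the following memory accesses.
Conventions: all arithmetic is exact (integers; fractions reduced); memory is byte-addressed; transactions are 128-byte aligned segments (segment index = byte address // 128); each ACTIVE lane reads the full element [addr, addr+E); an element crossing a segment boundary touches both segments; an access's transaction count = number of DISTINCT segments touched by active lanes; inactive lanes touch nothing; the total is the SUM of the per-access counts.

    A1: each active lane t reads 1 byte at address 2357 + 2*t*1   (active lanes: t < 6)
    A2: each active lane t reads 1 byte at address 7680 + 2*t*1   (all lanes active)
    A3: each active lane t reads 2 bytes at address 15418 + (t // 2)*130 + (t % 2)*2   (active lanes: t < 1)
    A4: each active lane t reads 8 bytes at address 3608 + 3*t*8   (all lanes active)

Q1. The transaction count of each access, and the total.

A1: 1 transaction
A2: 1 transaction
A3: 1 transaction
A4: 2 transactions

Answer: 1,1,1,2; total 5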